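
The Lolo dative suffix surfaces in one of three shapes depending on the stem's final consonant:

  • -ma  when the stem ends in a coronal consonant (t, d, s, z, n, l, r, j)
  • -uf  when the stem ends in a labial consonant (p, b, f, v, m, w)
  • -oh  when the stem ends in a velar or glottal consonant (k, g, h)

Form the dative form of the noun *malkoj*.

malkojma

Since the final consonant of *malkoj* is /j/ (coronal), it takes -ma, giving *malkojma*.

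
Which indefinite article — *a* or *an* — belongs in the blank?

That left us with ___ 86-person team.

The indefinite article is chosen by the initial *sound* of the following word, not its spelling.
The number *86* is spoken "eighty-…", beginning with /ˈeɪti/ — a vowel sound.
So the article is *an*: That left us with an 86-person team.

an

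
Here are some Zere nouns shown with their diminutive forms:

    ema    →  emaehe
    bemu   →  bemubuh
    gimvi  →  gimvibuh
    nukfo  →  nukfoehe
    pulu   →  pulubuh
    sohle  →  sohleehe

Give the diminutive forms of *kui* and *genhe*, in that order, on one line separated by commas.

kuibuh, genheehe

The pattern is height harmony: -buh when the last vowel of the stem is a high vowel (*bemu*, *gimvi*, *pulu*); -ehe when the last vowel of the stem is a non-high vowel (*ema*, *nukfo*, *sohle*).
The last vowel of *kui* is /i/, which is a high vowel, so the suffix is -buh, giving *kuibuh*.
*genhe*: last vowel = /e/, a non-high vowel → -ehe → *genheehe*.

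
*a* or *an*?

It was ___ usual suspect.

a

The indefinite article is chosen by the initial *sound* of the following word, not its spelling.
*usual* begins with the sound /juː/ (u pronounced /juː/) — a consonant sound.
So the article is *a*: It was a usual suspect.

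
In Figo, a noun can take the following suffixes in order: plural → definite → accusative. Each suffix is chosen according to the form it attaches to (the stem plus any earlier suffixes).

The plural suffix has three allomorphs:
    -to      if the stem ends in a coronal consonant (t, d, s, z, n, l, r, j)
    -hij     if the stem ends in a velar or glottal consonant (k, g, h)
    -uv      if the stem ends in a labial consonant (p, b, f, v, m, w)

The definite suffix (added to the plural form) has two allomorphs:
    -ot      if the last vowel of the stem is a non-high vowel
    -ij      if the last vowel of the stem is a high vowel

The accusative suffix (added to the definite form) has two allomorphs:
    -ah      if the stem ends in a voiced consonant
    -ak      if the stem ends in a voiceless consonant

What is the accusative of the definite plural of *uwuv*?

Since the final consonant of *uwuv* is /v/ (labial), it takes -uv, giving *uwuvuv*.
The plural form *uwuvuv* — last vowel /u/ (a high vowel) → -ij → *uwuvuvij*.
Since the final consonant of the definite form *uwuvuvij* is /j/ (voiced), it takes -ah, giving *uwuvuvijah*.

uwuvuvijah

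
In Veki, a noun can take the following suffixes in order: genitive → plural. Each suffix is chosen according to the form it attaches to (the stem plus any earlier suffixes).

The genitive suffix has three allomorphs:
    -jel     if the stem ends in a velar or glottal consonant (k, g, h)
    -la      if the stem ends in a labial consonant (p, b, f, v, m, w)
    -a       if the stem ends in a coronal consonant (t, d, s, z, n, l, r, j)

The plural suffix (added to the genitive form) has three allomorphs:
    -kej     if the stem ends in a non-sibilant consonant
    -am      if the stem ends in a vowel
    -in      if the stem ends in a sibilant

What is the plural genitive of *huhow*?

The final consonant of *huhow* is /w/, which is labial, so the genitive suffix is -la, giving *huhowla*.
The genitive form *huhowla* — final sound /a/ (a vowel) → -am → *huhowlaam*.

huhowlaam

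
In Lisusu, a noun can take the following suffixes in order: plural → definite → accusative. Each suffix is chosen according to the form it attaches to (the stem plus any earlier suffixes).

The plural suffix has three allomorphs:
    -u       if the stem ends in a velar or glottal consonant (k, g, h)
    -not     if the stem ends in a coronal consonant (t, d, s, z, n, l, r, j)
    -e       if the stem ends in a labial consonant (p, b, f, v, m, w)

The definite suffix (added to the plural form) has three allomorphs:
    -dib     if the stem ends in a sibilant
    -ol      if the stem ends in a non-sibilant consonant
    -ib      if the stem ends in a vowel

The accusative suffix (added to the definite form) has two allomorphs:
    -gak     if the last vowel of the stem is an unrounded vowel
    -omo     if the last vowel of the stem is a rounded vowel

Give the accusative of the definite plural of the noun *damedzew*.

damedzeweibgak

*damedzew*: final consonant = /w/, labial → -e → *damedzewe*.
Since the final sound of the plural form *damedzewe* is /e/ (a vowel), it takes -ib, giving *damedzeweib*.
The definite form *damedzeweib* — last vowel /i/ (an unrounded vowel) → -gak → *damedzeweibgak*.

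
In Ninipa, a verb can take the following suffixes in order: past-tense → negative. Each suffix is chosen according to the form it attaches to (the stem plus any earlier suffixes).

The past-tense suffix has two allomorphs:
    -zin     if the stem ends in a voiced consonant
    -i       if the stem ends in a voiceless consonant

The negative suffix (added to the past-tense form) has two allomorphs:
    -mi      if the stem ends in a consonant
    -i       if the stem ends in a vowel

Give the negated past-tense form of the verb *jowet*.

jowetii

The final consonant of *jowet* is /t/, which is voiceless, so the past-tense suffix is -i, giving *joweti*.
The final sound of the past-tense form *joweti* is /i/, which is a vowel, so the negative suffix is -i, giving *jowetii*.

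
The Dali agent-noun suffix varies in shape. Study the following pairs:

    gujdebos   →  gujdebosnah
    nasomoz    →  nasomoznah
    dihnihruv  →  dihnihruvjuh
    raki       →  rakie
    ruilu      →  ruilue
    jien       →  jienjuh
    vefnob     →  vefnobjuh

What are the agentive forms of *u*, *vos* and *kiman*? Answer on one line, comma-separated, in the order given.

ue, vosnah, kimanjuh

The alternation tracks the final sound of the stem — -nah when the stem ends in a sibilant (*gujdebos*, *nasomoz*); -juh when the stem ends in a non-sibilant consonant (*dihnihruv*, *jien*, *vefnob*); -e when the stem ends in a vowel (*raki*, *ruilu*).
The final sound of *u* is /u/, which is a vowel, so the suffix is -e, giving *ue*.
Since the final sound of *vos* is /s/ (a sibilant), it takes -nah, giving *vosnah*.
Since the final sound of *kiman* is /n/ (a non-sibilant consonant), it takes -juh, giving *kimanjuh*.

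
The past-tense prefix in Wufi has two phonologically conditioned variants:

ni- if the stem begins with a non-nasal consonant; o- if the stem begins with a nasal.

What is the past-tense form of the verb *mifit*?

*mifit*: first consonant = /m/, a nasal → o- → *omifit*.

omifit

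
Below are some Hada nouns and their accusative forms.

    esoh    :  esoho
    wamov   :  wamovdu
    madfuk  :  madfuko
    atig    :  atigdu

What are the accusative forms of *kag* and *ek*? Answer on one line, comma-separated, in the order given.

kagdu, eko

Looking at the final consonant of each stem: -o when the stem ends in a voiceless consonant (*esoh*, *madfuk*); -du when the stem ends in a voiced consonant (*wamov*, *atig*).
*kag*: final consonant = /g/, voiced → -du → *kagdu*.
*ek*: final consonant = /k/, voiceless → -o → *eko*.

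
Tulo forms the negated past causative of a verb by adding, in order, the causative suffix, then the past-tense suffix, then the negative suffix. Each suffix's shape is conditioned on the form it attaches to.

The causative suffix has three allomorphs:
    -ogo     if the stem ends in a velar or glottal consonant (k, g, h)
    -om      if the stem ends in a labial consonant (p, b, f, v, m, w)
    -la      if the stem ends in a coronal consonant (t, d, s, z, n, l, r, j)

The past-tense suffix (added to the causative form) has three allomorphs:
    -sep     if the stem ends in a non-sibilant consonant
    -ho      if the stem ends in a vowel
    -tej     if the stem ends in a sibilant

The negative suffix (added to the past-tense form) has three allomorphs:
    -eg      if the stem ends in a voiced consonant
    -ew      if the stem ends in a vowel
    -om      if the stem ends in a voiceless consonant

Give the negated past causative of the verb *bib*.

*bib*: final consonant = /b/, labial → -om → *bibom*.
The causative form *bibom*: final sound = /m/, a non-sibilant consonant → -sep → *bibomsep*.
The past-tense form *bibomsep*: final sound = /p/, a voiceless consonant → -om → *bibomsepom*.

bibomsepom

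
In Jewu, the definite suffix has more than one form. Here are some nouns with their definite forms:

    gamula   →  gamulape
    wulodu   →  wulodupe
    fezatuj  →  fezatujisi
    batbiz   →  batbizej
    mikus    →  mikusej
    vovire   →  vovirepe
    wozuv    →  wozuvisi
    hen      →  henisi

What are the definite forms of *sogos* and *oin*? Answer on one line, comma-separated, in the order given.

sogosej, oinisi

The alternation tracks the final sound of the stem — -ej when the stem ends in a sibilant (*batbiz*, *mikus*); -isi when the stem ends in a non-sibilant consonant (*fezatuj*, *wozuv*, *hen*); -pe when the stem ends in a vowel (*gamula*, *wulodu*, *vovire*).
The final sound of *sogos* is /s/, which is a sibilant, so the suffix is -ej, giving *sogosej*.
Since the final sound of *oin* is /n/ (a non-sibilant consonant), it takes -isi, giving *oinisi*.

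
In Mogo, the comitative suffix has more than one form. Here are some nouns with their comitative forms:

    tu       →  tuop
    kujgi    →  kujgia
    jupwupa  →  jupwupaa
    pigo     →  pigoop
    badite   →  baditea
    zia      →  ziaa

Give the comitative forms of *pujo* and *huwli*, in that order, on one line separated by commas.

Looking at the last vowel of each stem: -op when the last vowel of the stem is a rounded vowel (*tu*, *pigo*); -a when the last vowel of the stem is an unrounded vowel (*kujgi*, *jupwupa*, *badite*, *zia*).
The last vowel of *pujo* is /o/, which is a rounded vowel, so the suffix is -op, giving *pujoop*.
*huwli*: last vowel = /i/, an unrounded vowel → -a → *huwlia*.

pujoop, huwlia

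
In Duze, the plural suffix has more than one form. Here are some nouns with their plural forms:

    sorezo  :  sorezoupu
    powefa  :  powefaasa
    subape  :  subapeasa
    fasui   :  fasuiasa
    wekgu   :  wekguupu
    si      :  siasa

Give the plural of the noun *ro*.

The pattern is rounding harmony: -upu when the last vowel of the stem is a rounded vowel (*sorezo*, *wekgu*); -asa when the last vowel of the stem is an unrounded vowel (*powefa*, *subape*, *fasui*, *si*).
Since the last vowel of *ro* is /o/ (a rounded vowel), it takes -upu, giving *roupu*.

roupu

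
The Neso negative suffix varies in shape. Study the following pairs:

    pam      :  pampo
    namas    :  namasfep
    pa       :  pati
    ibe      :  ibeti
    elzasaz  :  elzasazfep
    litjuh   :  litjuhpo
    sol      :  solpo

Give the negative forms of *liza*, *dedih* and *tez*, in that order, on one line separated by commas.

lizati, dedihpo, tezfep

The pattern is sibilance of the final sound: -fep when the stem ends in a sibilant (*namas*, *elzasaz*); -po when the stem ends in a non-sibilant consonant (*pam*, *litjuh*, *sol*); -ti when the stem ends in a vowel (*pa*, *ibe*).
*liza* — final sound /a/ (a vowel) → -ti → *lizati*.
*dedih*: final sound = /h/, a non-sibilant consonant → -po → *dedihpo*.
Since the final sound of *tez* is /z/ (a sibilant), it takes -fep, giving *tezfep*.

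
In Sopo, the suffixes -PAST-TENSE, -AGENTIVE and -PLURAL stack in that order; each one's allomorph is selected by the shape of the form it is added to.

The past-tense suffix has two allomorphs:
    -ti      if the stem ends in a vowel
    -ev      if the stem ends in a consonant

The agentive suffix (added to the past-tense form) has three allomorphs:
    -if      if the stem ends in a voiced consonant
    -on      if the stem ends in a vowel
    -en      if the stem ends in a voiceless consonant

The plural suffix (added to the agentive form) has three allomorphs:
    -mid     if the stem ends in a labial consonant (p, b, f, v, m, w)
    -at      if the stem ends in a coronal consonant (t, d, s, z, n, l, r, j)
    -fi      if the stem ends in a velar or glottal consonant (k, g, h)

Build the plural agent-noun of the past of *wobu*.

Since the final sound of *wobu* is /u/ (a vowel), it takes -ti, giving *wobuti*.
The past-tense form *wobuti*: final sound = /i/, a vowel → -on → *wobution*.
The agentive form *wobution* — final consonant /n/ (coronal) → -at → *wobutionat*.

wobutionat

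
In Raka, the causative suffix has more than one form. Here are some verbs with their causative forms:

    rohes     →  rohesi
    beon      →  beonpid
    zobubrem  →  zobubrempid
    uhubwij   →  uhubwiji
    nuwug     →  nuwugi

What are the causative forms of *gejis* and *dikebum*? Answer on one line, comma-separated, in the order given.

The suffix is conditioned by the final consonant: -pid when the stem ends in a nasal (*beon*, *zobubrem*); -i when the stem ends in a non-nasal consonant (*rohes*, *uhubwij*, *nuwug*).
Since the final consonant of *gejis* is /s/ (non-nasal), it takes -i, giving *gejisi*.
*dikebum* — final consonant /m/ (a nasal) → -pid → *dikebumpid*.

gejisi, dikebumpid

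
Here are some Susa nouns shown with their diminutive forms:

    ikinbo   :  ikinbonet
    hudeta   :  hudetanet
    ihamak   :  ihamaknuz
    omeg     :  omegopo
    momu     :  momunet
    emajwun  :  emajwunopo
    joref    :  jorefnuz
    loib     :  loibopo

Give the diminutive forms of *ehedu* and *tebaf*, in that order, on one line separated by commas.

ehedunet, tebafnuz

The pattern is voicing of the final sound: -nuz when the stem ends in a voiceless consonant (*ihamak*, *joref*); -opo when the stem ends in a voiced consonant (*omeg*, *emajwun*, *loib*); -net when the stem ends in a vowel (*ikinbo*, *hudeta*, *momu*).
*ehedu*: final sound = /u/, a vowel → -net → *ehedunet*.
The final sound of *tebaf* is /f/, which is a voiceless consonant, so the suffix is -nuz, giving *tebafnuz*.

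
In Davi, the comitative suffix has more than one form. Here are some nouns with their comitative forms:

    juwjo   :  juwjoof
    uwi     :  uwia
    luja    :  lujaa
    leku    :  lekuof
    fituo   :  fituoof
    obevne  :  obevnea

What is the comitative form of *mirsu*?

The suffix is conditioned by the last vowel: -of when the last vowel of the stem is a rounded vowel (*juwjo*, *leku*, *fituo*); -a when the last vowel of the stem is an unrounded vowel (*uwi*, *luja*, *obevne*).
Since the last vowel of *mirsu* is /u/ (a rounded vowel), it takes -of, giving *mirsuof*.

mirsuof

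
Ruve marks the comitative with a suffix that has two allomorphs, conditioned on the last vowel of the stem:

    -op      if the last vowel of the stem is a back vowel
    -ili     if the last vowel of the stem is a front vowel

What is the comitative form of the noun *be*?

beili

The last vowel of *be* is /e/, which is a front vowel, so the suffix is -ili, giving *beili*.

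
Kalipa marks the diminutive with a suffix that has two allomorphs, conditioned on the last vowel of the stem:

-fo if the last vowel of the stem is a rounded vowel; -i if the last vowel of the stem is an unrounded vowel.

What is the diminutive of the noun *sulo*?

sulofo

*sulo*: last vowel = /o/, a rounded vowel → -fo → *sulofo*.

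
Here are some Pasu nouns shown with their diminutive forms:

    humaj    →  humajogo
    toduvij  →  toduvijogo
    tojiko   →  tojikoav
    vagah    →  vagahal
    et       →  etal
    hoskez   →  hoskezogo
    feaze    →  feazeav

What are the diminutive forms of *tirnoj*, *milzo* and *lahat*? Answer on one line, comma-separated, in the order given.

Looking at the final sound of each stem: -al when the stem ends in a voiceless consonant (*vagah*, *et*); -ogo when the stem ends in a voiced consonant (*humaj*, *toduvij*, *hoskez*); -av when the stem ends in a vowel (*tojiko*, *feaze*).
*tirnoj*: final sound = /j/, a voiced consonant → -ogo → *tirnojogo*.
*milzo* — final sound /o/ (a vowel) → -av → *milzoav*.
The final sound of *lahat* is /t/, which is a voiceless consonant, so the suffix is -al, giving *lahatal*.

tirnojogo, milzoav, lahatal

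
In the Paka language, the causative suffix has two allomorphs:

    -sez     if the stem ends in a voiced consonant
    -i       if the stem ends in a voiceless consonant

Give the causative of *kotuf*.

*kotuf*: final consonant = /f/, voiceless → -i → *kotufi*.

kotufi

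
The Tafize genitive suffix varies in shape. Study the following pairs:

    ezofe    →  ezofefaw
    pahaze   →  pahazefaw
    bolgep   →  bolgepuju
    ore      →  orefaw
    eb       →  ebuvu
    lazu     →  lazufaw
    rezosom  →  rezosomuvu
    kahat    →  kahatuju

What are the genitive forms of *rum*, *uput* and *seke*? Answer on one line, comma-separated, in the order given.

The suffix is conditioned by the final sound: -uju when the stem ends in a voiceless consonant (*bolgep*, *kahat*); -uvu when the stem ends in a voiced consonant (*eb*, *rezosom*); -faw when the stem ends in a vowel (*ezofe*, *pahaze*, *ore*, *lazu*).
Since the final sound of *rum* is /m/ (a voiced consonant), it takes -uvu, giving *rumuvu*.
*uput* — final sound /t/ (a voiceless consonant) → -uju → *uputuju*.
*seke* — final sound /e/ (a vowel) → -faw → *sekefaw*.

rumuvu, uputuju, sekefaw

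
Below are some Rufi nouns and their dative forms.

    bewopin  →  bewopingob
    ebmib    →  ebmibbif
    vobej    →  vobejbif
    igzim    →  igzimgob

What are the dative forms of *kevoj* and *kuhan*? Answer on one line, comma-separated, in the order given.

kevojbif, kuhangob

The pattern is nasality of the final consonant: -gob when the stem ends in a nasal (*bewopin*, *igzim*); -bif when the stem ends in a non-nasal consonant (*ebmib*, *vobej*).
*kevoj*: final consonant = /j/, non-nasal → -bif → *kevojbif*.
The final consonant of *kuhan* is /n/, which is a nasal, so the suffix is -gob, giving *kuhangob*.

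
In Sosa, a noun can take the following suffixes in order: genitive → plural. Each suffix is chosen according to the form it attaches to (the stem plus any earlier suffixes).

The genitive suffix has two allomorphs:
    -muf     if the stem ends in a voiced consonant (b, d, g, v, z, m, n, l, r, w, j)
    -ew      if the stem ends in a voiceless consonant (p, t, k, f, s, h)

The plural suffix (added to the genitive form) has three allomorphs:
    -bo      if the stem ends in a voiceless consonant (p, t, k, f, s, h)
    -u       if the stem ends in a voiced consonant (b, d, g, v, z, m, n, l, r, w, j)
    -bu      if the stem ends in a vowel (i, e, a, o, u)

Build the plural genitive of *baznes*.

*baznes* — final consonant /s/ (voiceless) → -ew → *baznesew*.
The genitive form *baznesew* — final sound /w/ (a voiced consonant) → -u → *baznesewu*.

baznesewu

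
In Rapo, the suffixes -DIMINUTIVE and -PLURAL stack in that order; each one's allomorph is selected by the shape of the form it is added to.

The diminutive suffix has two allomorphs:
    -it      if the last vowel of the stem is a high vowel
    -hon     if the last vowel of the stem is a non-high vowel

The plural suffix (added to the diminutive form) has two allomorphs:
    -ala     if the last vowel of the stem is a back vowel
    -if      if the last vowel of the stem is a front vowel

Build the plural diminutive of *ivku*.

ivkuitif

The last vowel of *ivku* is /u/, which is a high vowel, so the diminutive suffix is -it, giving *ivkuit*.
The last vowel of the diminutive form *ivkuit* is /i/, which is a front vowel, so the plural suffix is -if, giving *ivkuitif*.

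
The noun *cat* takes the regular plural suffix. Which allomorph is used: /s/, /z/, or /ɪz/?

The stem *cat* ends in a voiceless non-sibilant consonant.
The plural suffix surfaces as /ɪz/ after sibilants, /s/ after other voiceless consonants, and /z/ after other voiced sounds.
So the plural -s on *cat* is pronounced /s/.

/s/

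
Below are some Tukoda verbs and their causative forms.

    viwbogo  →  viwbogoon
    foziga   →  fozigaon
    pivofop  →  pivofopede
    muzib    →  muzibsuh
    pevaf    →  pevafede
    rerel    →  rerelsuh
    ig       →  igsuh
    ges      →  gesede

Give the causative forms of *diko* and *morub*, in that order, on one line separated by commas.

dikoon, morubsuh

Looking at the final sound of each stem: -ede when the stem ends in a voiceless consonant (*pivofop*, *pevaf*, *ges*); -suh when the stem ends in a voiced consonant (*muzib*, *rerel*, *ig*); -on when the stem ends in a vowel (*viwbogo*, *foziga*).
*diko* — final sound /o/ (a vowel) → -on → *dikoon*.
*morub*: final sound = /b/, a voiced consonant → -suh → *morubsuh*.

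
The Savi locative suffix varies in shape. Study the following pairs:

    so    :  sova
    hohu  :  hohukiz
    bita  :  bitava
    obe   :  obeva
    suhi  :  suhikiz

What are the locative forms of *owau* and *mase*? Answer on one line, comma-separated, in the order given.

Looking at the last vowel of each stem: -kiz when the last vowel of the stem is a high vowel (*hohu*, *suhi*); -va when the last vowel of the stem is a non-high vowel (*so*, *bita*, *obe*).
Since the last vowel of *owau* is /u/ (a high vowel), it takes -kiz, giving *owaukiz*.
*mase* — last vowel /e/ (a non-high vowel) → -va → *maseva*.

owaukiz, maseva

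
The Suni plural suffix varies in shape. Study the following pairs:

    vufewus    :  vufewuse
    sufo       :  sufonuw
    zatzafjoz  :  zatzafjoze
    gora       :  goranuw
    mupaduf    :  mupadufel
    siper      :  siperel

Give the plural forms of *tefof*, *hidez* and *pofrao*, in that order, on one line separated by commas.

tefofel, hideze, pofraonuw

The alternation tracks the final sound of the stem — -e when the stem ends in a sibilant (*vufewus*, *zatzafjoz*); -el when the stem ends in a non-sibilant consonant (*mupaduf*, *siper*); -nuw when the stem ends in a vowel (*sufo*, *gora*).
*tefof* — final sound /f/ (a non-sibilant consonant) → -el → *tefofel*.
*hidez*: final sound = /z/, a sibilant → -e → *hideze*.
The final sound of *pofrao* is /o/, which is a vowel, so the suffix is -nuw, giving *pofraonuw*.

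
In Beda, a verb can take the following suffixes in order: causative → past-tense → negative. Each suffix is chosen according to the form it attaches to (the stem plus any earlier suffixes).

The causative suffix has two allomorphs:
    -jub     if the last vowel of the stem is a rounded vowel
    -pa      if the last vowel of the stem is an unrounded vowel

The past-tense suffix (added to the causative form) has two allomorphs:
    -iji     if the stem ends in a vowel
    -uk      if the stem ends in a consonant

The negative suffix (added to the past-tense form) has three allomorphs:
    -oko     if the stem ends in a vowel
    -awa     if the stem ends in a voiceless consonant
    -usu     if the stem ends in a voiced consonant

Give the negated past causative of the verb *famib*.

*famib*: last vowel = /i/, an unrounded vowel → -pa → *famibpa*.
Since the final sound of the causative form *famibpa* is /a/ (a vowel), it takes -iji, giving *famibpaiji*.
The past-tense form *famibpaiji* — final sound /i/ (a vowel) → -oko → *famibpaijioko*.

famibpaijioko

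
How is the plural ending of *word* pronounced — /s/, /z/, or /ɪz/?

/z/

The stem *word* ends in a voiced non-sibilant sound.
The plural suffix surfaces as /ɪz/ after sibilants, /s/ after other voiceless consonants, and /z/ after other voiced sounds.
So the plural -s on *word* is pronounced /z/.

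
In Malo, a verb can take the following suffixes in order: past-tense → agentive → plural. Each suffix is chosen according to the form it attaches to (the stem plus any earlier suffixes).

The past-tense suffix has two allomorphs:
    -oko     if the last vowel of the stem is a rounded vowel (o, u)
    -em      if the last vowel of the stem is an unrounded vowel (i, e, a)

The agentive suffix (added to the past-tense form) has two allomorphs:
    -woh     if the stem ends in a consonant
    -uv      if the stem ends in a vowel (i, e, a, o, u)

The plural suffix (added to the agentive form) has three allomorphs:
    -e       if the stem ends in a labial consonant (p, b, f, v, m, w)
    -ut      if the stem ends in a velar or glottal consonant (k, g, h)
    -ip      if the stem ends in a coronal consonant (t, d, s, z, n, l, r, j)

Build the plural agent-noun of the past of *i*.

iemwohut

Since the last vowel of *i* is /i/ (an unrounded vowel), it takes -em, giving *iem*.
The final sound of the past-tense form *iem* is /m/, which is a consonant, so the agentive suffix is -woh, giving *iemwoh*.
The final consonant of the agentive form *iemwoh* is /h/, which is velar/glottal, so the plural suffix is -ut, giving *iemwohut*.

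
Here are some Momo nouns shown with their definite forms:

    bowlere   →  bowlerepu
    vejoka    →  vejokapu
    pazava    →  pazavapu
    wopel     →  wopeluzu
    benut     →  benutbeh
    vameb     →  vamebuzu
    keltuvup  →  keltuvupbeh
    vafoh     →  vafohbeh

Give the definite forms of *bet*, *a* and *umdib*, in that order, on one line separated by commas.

betbeh, apu, umdibuzu

The pattern is voicing of the final sound: -beh when the stem ends in a voiceless consonant (*benut*, *keltuvup*, *vafoh*); -uzu when the stem ends in a voiced consonant (*wopel*, *vameb*); -pu when the stem ends in a vowel (*bowlere*, *vejoka*, *pazava*).
*bet*: final sound = /t/, a voiceless consonant → -beh → *betbeh*.
*a* — final sound /a/ (a vowel) → -pu → *apu*.
*umdib* — final sound /b/ (a voiced consonant) → -uzu → *umdibuzu*.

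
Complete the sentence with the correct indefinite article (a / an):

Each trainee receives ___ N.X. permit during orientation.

The indefinite article is chosen by the initial *sound* of the following word, not its spelling.
The initialism *N.X.* is read letter by letter; the first letter, N, is pronounced /ɛn/, which begins with a vowel sound.
So the article is *an*: Each trainee receives an N.X. permit during orientation.

an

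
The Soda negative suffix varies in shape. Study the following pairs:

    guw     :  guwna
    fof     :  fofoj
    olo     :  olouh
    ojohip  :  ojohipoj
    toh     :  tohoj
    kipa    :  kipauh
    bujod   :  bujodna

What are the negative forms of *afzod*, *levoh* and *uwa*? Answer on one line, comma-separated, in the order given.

afzodna, levohoj, uwauh

The suffix is conditioned by the final sound: -oj when the stem ends in a voiceless consonant (*fof*, *ojohip*, *toh*); -na when the stem ends in a voiced consonant (*guw*, *bujod*); -uh when the stem ends in a vowel (*olo*, *kipa*).
The final sound of *afzod* is /d/, which is a voiced consonant, so the suffix is -na, giving *afzodna*.
*levoh* — final sound /h/ (a voiceless consonant) → -oj → *levohoj*.
*uwa*: final sound = /a/, a vowel → -uh → *uwauh*.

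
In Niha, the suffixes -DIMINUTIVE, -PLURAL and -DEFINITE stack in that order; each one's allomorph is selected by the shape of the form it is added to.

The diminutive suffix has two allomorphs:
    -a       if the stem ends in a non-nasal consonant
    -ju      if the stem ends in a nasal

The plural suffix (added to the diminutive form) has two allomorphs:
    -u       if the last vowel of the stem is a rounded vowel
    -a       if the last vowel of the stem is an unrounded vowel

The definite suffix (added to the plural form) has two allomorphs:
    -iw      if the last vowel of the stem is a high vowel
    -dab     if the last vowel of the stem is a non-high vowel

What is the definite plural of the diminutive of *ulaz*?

*ulaz*: final consonant = /z/, non-nasal → -a → *ulaza*.
The diminutive form *ulaza* — last vowel /a/ (an unrounded vowel) → -a → *ulazaa*.
The last vowel of the plural form *ulazaa* is /a/, which is a non-high vowel, so the definite suffix is -dab, giving *ulazaadab*.

ulazaadab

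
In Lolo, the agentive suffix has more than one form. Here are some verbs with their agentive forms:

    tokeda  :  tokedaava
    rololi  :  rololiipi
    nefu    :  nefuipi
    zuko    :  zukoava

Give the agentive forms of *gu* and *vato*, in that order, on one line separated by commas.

guipi, vatoava

The alternation tracks the last vowel of the stem — -ipi when the last vowel of the stem is a high vowel (*rololi*, *nefu*); -ava when the last vowel of the stem is a non-high vowel (*tokeda*, *zuko*).
*gu*: last vowel = /u/, a high vowel → -ipi → *guipi*.
*vato*: last vowel = /o/, a non-high vowel → -ava → *vatoava*.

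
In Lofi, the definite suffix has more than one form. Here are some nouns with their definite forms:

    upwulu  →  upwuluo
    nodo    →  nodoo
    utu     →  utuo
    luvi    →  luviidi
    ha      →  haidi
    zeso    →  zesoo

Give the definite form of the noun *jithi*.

jithiidi

The suffix is conditioned by the last vowel: -o when the last vowel of the stem is a rounded vowel (*upwulu*, *nodo*, *utu*, *zeso*); -idi when the last vowel of the stem is an unrounded vowel (*luvi*, *ha*).
Since the last vowel of *jithi* is /i/ (an unrounded vowel), it takes -idi, giving *jithiidi*.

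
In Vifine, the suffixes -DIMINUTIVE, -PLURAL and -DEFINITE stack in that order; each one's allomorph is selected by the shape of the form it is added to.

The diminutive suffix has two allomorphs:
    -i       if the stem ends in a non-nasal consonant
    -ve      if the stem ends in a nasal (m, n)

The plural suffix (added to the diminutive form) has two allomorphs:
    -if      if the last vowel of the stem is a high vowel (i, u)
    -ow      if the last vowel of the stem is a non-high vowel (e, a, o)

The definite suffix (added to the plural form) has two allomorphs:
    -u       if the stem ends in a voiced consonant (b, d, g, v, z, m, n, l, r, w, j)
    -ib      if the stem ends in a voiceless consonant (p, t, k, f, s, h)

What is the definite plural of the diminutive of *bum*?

*bum*: final consonant = /m/, a nasal → -ve → *bumve*.
Since the last vowel of the diminutive form *bumve* is /e/ (a non-high vowel), it takes -ow, giving *bumveow*.
Since the final consonant of the plural form *bumveow* is /w/ (voiced), it takes -u, giving *bumveowu*.

bumveowu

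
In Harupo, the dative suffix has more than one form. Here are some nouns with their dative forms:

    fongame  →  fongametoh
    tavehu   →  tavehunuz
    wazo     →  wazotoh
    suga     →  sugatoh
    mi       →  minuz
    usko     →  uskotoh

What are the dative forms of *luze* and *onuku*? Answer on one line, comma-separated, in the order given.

luzetoh, onukunuz

The suffix is conditioned by the last vowel: -nuz when the last vowel of the stem is a high vowel (*tavehu*, *mi*); -toh when the last vowel of the stem is a non-high vowel (*fongame*, *wazo*, *suga*, *usko*).
The last vowel of *luze* is /e/, which is a non-high vowel, so the suffix is -toh, giving *luzetoh*.
*onuku*: last vowel = /u/, a high vowel → -nuz → *onukunuz*.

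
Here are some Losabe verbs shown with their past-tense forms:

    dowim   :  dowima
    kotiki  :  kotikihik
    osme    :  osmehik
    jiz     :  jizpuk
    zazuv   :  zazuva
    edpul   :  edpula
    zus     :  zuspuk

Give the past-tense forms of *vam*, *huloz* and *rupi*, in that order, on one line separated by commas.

vama, hulozpuk, rupihik

The suffix is conditioned by the final sound: -puk when the stem ends in a sibilant (*jiz*, *zus*); -a when the stem ends in a non-sibilant consonant (*dowim*, *zazuv*, *edpul*); -hik when the stem ends in a vowel (*kotiki*, *osme*).
Since the final sound of *vam* is /m/ (a non-sibilant consonant), it takes -a, giving *vama*.
*huloz*: final sound = /z/, a sibilant → -puk → *hulozpuk*.
*rupi*: final sound = /i/, a vowel → -hik → *rupihik*.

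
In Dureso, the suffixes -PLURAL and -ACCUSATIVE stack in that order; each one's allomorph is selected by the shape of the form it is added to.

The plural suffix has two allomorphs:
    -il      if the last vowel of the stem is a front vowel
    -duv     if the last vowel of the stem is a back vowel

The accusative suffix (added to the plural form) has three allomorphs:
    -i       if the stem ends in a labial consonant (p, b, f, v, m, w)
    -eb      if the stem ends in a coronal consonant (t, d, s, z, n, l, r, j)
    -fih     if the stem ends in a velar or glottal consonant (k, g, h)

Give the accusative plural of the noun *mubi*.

mubiileb

*mubi* — last vowel /i/ (a front vowel) → -il → *mubiil*.
The plural form *mubiil*: final consonant = /l/, coronal → -eb → *mubiileb*.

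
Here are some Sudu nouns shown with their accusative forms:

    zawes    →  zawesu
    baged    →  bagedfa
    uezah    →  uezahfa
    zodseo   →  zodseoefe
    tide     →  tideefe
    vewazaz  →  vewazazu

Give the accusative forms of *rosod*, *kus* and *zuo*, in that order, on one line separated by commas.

The pattern is sibilance of the final sound: -u when the stem ends in a sibilant (*zawes*, *vewazaz*); -fa when the stem ends in a non-sibilant consonant (*baged*, *uezah*); -efe when the stem ends in a vowel (*zodseo*, *tide*).
*rosod*: final sound = /d/, a non-sibilant consonant → -fa → *rosodfa*.
Since the final sound of *kus* is /s/ (a sibilant), it takes -u, giving *kusu*.
*zuo*: final sound = /o/, a vowel → -efe → *zuoefe*.

rosodfa, kusu, zuoefe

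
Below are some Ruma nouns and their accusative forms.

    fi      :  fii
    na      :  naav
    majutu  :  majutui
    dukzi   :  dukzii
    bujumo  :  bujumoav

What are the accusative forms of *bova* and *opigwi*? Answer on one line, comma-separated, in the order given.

The alternation tracks the last vowel of the stem — -i when the last vowel of the stem is a high vowel (*fi*, *majutu*, *dukzi*); -av when the last vowel of the stem is a non-high vowel (*na*, *bujumo*).
The last vowel of *bova* is /a/, which is a non-high vowel, so the suffix is -av, giving *bovaav*.
The last vowel of *opigwi* is /i/, which is a high vowel, so the suffix is -i, giving *opigwii*.

bovaav, opigwii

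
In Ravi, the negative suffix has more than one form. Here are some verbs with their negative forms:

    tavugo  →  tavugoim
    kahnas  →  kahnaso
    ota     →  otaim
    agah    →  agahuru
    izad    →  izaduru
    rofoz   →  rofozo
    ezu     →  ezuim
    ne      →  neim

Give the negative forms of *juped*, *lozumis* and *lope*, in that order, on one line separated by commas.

The suffix is conditioned by the final sound: -o when the stem ends in a sibilant (*kahnas*, *rofoz*); -uru when the stem ends in a non-sibilant consonant (*agah*, *izad*); -im when the stem ends in a vowel (*tavugo*, *ota*, *ezu*, *ne*).
*juped* — final sound /d/ (a non-sibilant consonant) → -uru → *jupeduru*.
*lozumis* — final sound /s/ (a sibilant) → -o → *lozumiso*.
*lope* — final sound /e/ (a vowel) → -im → *lopeim*.

jupeduru, lozumiso, lopeim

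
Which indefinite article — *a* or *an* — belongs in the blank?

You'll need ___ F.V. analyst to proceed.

The indefinite article is chosen by the initial *sound* of the following word, not its spelling.
The initialism *F.V.* is read letter by letter; the first letter, F, is pronounced /ɛf/, which begins with a vowel sound.
So the article is *an*: You'll need an F.V. analyst to proceed.

an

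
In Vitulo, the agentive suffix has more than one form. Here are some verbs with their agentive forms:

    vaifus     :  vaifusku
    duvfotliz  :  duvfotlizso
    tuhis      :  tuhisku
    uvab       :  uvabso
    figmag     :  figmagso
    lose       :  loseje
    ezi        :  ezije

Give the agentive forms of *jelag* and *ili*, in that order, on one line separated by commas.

Looking at the final sound of each stem: -ku when the stem ends in a voiceless consonant (*vaifus*, *tuhis*); -so when the stem ends in a voiced consonant (*duvfotliz*, *uvab*, *figmag*); -je when the stem ends in a vowel (*lose*, *ezi*).
*jelag* — final sound /g/ (a voiced consonant) → -so → *jelagso*.
The final sound of *ili* is /i/, which is a vowel, so the suffix is -je, giving *ilije*.

jelagso, ilije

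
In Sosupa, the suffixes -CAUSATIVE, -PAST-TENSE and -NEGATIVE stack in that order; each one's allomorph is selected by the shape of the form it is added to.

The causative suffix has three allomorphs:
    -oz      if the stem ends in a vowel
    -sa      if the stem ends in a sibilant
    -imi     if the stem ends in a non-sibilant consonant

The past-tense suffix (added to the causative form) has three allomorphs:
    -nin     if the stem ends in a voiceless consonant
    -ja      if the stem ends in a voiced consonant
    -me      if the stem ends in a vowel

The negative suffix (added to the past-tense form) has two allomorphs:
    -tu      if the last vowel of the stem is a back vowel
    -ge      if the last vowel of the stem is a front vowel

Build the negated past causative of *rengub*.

rengubimimege

The final sound of *rengub* is /b/, which is a non-sibilant consonant, so the causative suffix is -imi, giving *rengubimi*.
The causative form *rengubimi* — final sound /i/ (a vowel) → -me → *rengubimime*.
The past-tense form *rengubimime* — last vowel /e/ (a front vowel) → -ge → *rengubimimege*.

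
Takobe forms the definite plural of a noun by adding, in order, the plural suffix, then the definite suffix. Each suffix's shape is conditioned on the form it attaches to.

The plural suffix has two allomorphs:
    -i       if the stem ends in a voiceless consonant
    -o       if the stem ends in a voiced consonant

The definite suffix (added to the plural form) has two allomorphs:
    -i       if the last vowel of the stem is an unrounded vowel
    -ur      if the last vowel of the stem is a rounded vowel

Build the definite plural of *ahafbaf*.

ahafbafii

The final consonant of *ahafbaf* is /f/, which is voiceless, so the plural suffix is -i, giving *ahafbafi*.
The plural form *ahafbafi*: last vowel = /i/, an unrounded vowel → -i → *ahafbafii*.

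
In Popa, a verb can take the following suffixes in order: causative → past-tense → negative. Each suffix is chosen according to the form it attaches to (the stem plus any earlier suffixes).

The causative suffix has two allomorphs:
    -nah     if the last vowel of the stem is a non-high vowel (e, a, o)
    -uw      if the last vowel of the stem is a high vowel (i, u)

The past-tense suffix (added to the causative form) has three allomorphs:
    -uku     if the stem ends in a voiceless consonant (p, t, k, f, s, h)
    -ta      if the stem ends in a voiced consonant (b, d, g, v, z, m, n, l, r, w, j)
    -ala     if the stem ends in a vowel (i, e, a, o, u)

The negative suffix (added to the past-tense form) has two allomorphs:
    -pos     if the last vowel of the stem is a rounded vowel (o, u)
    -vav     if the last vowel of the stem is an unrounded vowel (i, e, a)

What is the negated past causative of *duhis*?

*duhis*: last vowel = /i/, a high vowel → -uw → *duhisuw*.
The causative form *duhisuw*: final sound = /w/, a voiced consonant → -ta → *duhisuwta*.
The past-tense form *duhisuwta*: last vowel = /a/, an unrounded vowel → -vav → *duhisuwtavav*.

duhisuwtavav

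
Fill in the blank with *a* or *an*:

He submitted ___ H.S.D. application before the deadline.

The indefinite article is chosen by the initial *sound* of the following word, not its spelling.
The initialism *H.S.D.* is read letter by letter; the first letter, H, is pronounced /eɪtʃ/, which begins with a vowel sound.
So the article is *an*: He submitted an H.S.D. application before the deadline.

an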